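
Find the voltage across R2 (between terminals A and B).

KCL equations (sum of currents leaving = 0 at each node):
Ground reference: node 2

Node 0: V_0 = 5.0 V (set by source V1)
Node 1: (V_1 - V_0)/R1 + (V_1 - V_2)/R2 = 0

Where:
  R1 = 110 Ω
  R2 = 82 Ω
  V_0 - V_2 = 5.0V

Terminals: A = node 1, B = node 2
R1 and R2 are in series across V1 (node 0 → node 1 → node 2), and the output A–B is taken across R2, so this is a voltage divider.
Series current: I = V1/(R1 + R2) = 5/(110 + 82) = 5/192 = 0.02604 A
V_R2 = I × R2 = V1 × R2/(R1 + R2) = 5 × 82/192 = 2.135 V

Final answer: 2.135 V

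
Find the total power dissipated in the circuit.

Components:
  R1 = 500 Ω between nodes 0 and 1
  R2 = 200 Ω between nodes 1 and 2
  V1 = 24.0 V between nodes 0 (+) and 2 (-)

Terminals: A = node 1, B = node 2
Nodal analysis, taking node 2 as the 0 V reference.
Source V1 fixes V_0 = 24 V.
KCL at each unknown node (sum of currents leaving = 0; resistances in Ω):
  Node 1: (V_1 - 24)/500 + (V_1 - 0)/200 = 0
Collecting terms: 0.007 × V_1 = 0.048  =>  V_1 = 6.857 V
Power in each resistor, P = (ΔV)²/R:
  P_R1 = (24 - 6.857)²/500 = 0.5878 W
  P_R2 = (6.857 - 0)²/200 = 0.2351 W
P_total = P_R1 + P_R2 = 0.8229 W

Final answer: 0.8229 W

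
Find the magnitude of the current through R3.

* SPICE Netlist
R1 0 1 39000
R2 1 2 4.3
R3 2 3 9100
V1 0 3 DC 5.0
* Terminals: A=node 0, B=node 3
Nodal analysis, taking node 3 as the 0 V reference.
Source V1 fixes V_0 = 5 V.
KCL at each unknown node (sum of currents leaving = 0; resistances in Ω):
  Node 1: (V_1 - 5)/39000 + (V_1 - V_2)/4.3 = 0
  Node 2: (V_2 - V_1)/4.3 + (V_2 - 0)/9100 = 0
Collecting terms (coefficients in siemens):
  0.2326·V_1 - 0.2326·V_2 = 0.0001282
  0.2327·V_2 - 0.2326·V_1 = 0
Determinant D = (0.2326)(0.2327) - (-0.2326)(-0.2326) = 0.00003152
V_1 = [(0.0001282)(0.2327) - (-0.2326)(0)]/D = 0.9463 V
V_2 = [(0.2326)(0) - (0.0001282)(-0.2326)]/D = 0.9459 V
I_R3 = (V_2 - V_3)/R3 = (0.9459 - 0)/9100 = 0.0001039 A
|I_R3| = 0.0001039 A

Final answer: |I_R3| = 0.0001039 A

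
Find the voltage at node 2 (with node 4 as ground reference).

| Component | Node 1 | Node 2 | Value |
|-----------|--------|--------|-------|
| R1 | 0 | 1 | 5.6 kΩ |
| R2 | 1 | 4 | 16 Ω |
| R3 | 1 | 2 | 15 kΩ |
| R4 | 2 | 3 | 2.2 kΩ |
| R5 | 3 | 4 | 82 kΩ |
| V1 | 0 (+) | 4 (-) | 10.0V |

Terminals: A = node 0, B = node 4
Nodal analysis, taking node 4 as the 0 V reference.
Source V1 fixes V_0 = 10 V.
KCL at each unknown node (sum of currents leaving = 0; resistances in Ω):
  Node 1: (V_1 - 10)/5600 + (V_1 - 0)/16 + (V_1 - V_2)/15000 = 0
  Node 2: (V_2 - V_1)/15000 + (V_2 - V_3)/2200 = 0
  Node 3: (V_3 - V_2)/2200 + (V_3 - 0)/82000 = 0
Collecting terms (coefficients in siemens):
  0.06275·V_1 - 0.00006667·V_2 = 0.001786
  0.0005212·V_2 - 0.00006667·V_1 - 0.0004545·V_3 = 0
  0.0004667·V_3 - 0.0004545·V_2 = 0
Solving these 3 simultaneous equations (Gaussian elimination) gives:
  V_1 = 0.02849 V, V_2 = 0.02418 V, V_3 = 0.02355 V
The requested potential is V_2 = 0.02418 V.

Final answer: V_2 = 0.02418 V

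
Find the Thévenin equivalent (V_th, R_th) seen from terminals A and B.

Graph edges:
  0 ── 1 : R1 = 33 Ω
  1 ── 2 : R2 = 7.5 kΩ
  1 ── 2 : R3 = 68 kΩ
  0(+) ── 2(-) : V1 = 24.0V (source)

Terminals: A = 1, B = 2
Step 1 — V_th is the open-circuit voltage V_A - V_B (nothing connected across the terminals).
Nodal analysis, taking node 2 as the 0 V reference.
Source V1 fixes V_0 = 24 V.
KCL at each unknown node (sum of currents leaving = 0; resistances in Ω):
  Node 1: (V_1 - 24)/33 + (V_1 - 0)/7500 + (V_1 - 0)/68000 = 0
Collecting terms: 0.03045 × V_1 = 0.7273  =>  V_1 = 23.88 V
V_th = V_1 - V_2 = 23.88 - 0 = 23.88 V
Step 2 — R_th: zero the source — replace V1 by a short circuit (node 2 merges into node 0) — and find the resistance seen between A (node 1) and B (node 0).
Reduce the network between node 1 (A) and node 0 (B) by series/parallel combination:
  Rp1 = R1 ‖ R2 ‖ R3 (parallel, all between nodes 0 and 1) = 1/(1/33 + 1/7500 + 1/68000) = 32.84 Ω
R_th = 32.84 Ω

Final answer: V_th = 23.88 V, R_th = 32.84 Ω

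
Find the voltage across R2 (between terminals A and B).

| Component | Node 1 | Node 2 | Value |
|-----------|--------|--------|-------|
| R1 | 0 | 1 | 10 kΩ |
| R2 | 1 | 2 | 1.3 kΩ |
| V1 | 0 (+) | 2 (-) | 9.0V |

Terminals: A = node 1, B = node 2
R1 and R2 are in series across V1 (node 0 → node 1 → node 2), and the output A–B is taken across R2, so this is a voltage divider.
Series current: I = V1/(R1 + R2) = 9/(10000 + 1300) = 9/11300 = 0.0007965 A
V_R2 = I × R2 = V1 × R2/(R1 + R2) = 9 × 1300/11300 = 1.035 V

Final answer: 1.035 V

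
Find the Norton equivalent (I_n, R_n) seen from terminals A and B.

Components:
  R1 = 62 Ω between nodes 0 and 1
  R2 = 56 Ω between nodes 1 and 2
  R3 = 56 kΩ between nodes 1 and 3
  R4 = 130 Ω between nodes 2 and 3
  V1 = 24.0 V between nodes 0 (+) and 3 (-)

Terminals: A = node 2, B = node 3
Find the Thévenin equivalent first; then I_n = V_th/R_th and R_n = R_th.
Step 1 — V_th is the open-circuit voltage V_A - V_B (nothing connected across the terminals).
Nodal analysis, taking node 3 as the 0 V reference.
Source V1 fixes V_0 = 24 V.
KCL at each unknown node (sum of currents leaving = 0; resistances in Ω):
  Node 1: (V_1 - 24)/62 + (V_1 - V_2)/56 + (V_1 - 0)/56000 = 0
  Node 2: (V_2 - V_1)/56 + (V_2 - 0)/130 = 0
Collecting terms (coefficients in siemens):
  0.034·V_1 - 0.01786·V_2 = 0.3871
  0.02555·V_2 - 0.01786·V_1 = 0
Determinant D = (0.034)(0.02555) - (-0.01786)(-0.01786) = 0.0005499
V_1 = [(0.3871)(0.02555) - (-0.01786)(0)]/D = 17.99 V
V_2 = [(0.034)(0) - (0.3871)(-0.01786)]/D = 12.57 V
V_th = V_2 - V_3 = 12.57 - 0 = 12.57 V
Step 2 — R_th: zero the source — replace V1 by a short circuit (node 3 merges into node 0) — and find the resistance seen between A (node 2) and B (node 0).
Reduce the network between node 2 (A) and node 0 (B) by series/parallel combination:
  Rp1 = R1 ‖ R3 (parallel, both between nodes 0 and 1) = 1/(1/62 + 1/56000) = 61.93 Ω
  Rs1 = R2 + Rp1 (series, joined only at node 1) = 56 + 61.93 = 117.9 Ω
  Rp2 = R4 ‖ Rs1 (parallel, both between nodes 0 and 2) = 1/(1/130 + 1/117.9) = 61.84 Ω
R_th = 61.84 Ω
I_n = V_th/R_th = 12.57/61.84 = 0.2033 A, and R_n = R_th = 61.84 Ω

Final answer: I_n = 0.2033 A, R_n = 61.84 Ω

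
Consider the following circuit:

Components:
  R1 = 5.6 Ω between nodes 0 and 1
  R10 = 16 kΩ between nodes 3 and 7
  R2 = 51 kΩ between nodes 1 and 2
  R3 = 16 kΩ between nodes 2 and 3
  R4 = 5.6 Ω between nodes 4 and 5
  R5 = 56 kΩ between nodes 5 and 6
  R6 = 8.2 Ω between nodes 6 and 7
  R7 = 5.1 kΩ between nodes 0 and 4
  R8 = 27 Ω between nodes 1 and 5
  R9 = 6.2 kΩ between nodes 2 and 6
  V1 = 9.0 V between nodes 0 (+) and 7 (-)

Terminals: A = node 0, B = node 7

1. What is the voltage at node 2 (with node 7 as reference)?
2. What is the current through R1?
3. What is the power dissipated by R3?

Nodal analysis, taking node 7 as the 0 V reference.
Source V1 fixes V_0 = 9 V.
KCL at each unknown node (sum of currents leaving = 0; resistances in Ω):
  Node 1: (V_1 - 9)/5.6 + (V_1 - V_2)/51000 + (V_1 - V_5)/27 = 0
  Node 2: (V_2 - V_1)/51000 + (V_2 - V_3)/16000 + (V_2 - V_6)/6200 = 0
  Node 3: (V_3 - V_2)/16000 + (V_3 - 0)/16000 = 0
  Node 4: (V_4 - V_5)/5.6 + (V_4 - 9)/5100 = 0
  Node 5: (V_5 - V_4)/5.6 + (V_5 - V_6)/56000 + (V_5 - V_1)/27 = 0
  Node 6: (V_6 - V_5)/56000 + (V_6 - 0)/8.2 + (V_6 - V_2)/6200 = 0
Collecting terms (coefficients in siemens):
  0.2156·V_1 - 0.00001961·V_2 - 0.03704·V_5 = 1.607
  0.0002434·V_2 - 0.00001961·V_1 - 0.0000625·V_3 - 0.0001613·V_6 = 0
  0.000125·V_3 - 0.0000625·V_2 = 0
  0.1788·V_4 - 0.1786·V_5 = 0.001765
  0.2156·V_5 - 0.03704·V_1 - 0.1786·V_4 - 0.00001786·V_6 = 0
  0.1221·V_6 - 0.0001613·V_2 - 0.00001786·V_5 = 0
Solving these 6 simultaneous equations (Gaussian elimination) gives:
  V_1 = 8.998 V, V_2 = 0.8335 V, V_3 = 0.4167 V, V_4 = 8.994 V
  V_5 = 8.994 V, V_6 = 0.002416 V
Part 1:
  Read off the nodal solution: V_2 = 0.8335 V
Part 2:
  I_R1 = (V_0 - V_1)/R1 = (9 - 8.998)/5.6 = 0.0003195 A
  Magnitude: I_R1 = 0.0003195 A
Part 3:
  I_R3 = (V_2 - V_3)/R3 = (0.8335 - 0.4167)/16000 = 0.00002605 A
  P_R3 = I_R3² × R3 = (0.00002605)² × 16000 = 0.00001085 W

Final answers:
1. V_2 = 0.8335 V
2. I_R1 = 0.0003195 A
3. P_R3 = 1.085e-05 W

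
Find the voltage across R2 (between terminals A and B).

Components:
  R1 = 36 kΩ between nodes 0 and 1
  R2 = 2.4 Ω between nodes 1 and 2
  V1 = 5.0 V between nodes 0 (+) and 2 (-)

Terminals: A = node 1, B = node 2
R1 and R2 are in series across V1 (node 0 → node 1 → node 2), and the output A–B is taken across R2, so this is a voltage divider.
Series current: I = V1/(R1 + R2) = 5/(36000 + 2.4) = 5/36000 = 0.0001389 A
V_R2 = I × R2 = V1 × R2/(R1 + R2) = 5 × 2.4/36000 = 0.0003333 V

Final answer: 0.0003333 V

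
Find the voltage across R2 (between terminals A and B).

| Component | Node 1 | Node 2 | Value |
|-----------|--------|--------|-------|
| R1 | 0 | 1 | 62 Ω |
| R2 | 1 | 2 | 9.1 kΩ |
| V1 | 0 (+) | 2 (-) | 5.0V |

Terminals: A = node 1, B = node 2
R1 and R2 are in series across V1 (node 0 → node 1 → node 2), and the output A–B is taken across R2, so this is a voltage divider.
Series current: I = V1/(R1 + R2) = 5/(62 + 9100) = 5/9162 = 0.0005457 A
V_R2 = I × R2 = V1 × R2/(R1 + R2) = 5 × 9100/9162 = 4.966 V

Final answer: 4.966 V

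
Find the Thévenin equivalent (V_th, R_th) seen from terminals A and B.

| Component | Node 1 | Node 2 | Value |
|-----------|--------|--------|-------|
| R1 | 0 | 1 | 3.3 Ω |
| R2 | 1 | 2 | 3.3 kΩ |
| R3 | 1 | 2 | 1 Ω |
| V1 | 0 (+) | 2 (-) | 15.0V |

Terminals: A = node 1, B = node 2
Step 1 — V_th is the open-circuit voltage V_A - V_B (nothing connected across the terminals).
Nodal analysis, taking node 2 as the 0 V reference.
Source V1 fixes V_0 = 15 V.
KCL at each unknown node (sum of currents leaving = 0; resistances in Ω):
  Node 1: (V_1 - 15)/3.3 + (V_1 - 0)/3300 + (V_1 - 0)/1 = 0
Collecting terms: 1.303 × V_1 = 4.545  =>  V_1 = 3.488 V
V_th = V_1 - V_2 = 3.488 - 0 = 3.488 V
Step 2 — R_th: zero the source — replace V1 by a short circuit (node 2 merges into node 0) — and find the resistance seen between A (node 1) and B (node 0).
Reduce the network between node 1 (A) and node 0 (B) by series/parallel combination:
  Rp1 = R1 ‖ R2 ‖ R3 (parallel, all between nodes 0 and 1) = 1/(1/3.3 + 1/3300 + 1/1) = 0.7673 Ω
R_th = 0.7673 Ω

Final answer: V_th = 3.488 V, R_th = 0.7673 Ω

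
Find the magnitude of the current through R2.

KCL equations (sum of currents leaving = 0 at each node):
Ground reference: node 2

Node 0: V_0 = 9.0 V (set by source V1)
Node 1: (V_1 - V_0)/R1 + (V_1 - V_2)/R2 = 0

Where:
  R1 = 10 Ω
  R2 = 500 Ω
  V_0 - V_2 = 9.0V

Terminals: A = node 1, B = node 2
Nodal analysis, taking node 2 as the 0 V reference.
Source V1 fixes V_0 = 9 V.
KCL at each unknown node (sum of currents leaving = 0; resistances in Ω):
  Node 1: (V_1 - 9)/10 + (V_1 - 0)/500 = 0
Collecting terms: 0.102 × V_1 = 0.9  =>  V_1 = 8.824 V
I_R2 = (V_1 - V_2)/R2 = (8.824 - 0)/500 = 0.01765 A
|I_R2| = 0.01765 A

Final answer: |I_R2| = 0.01765 A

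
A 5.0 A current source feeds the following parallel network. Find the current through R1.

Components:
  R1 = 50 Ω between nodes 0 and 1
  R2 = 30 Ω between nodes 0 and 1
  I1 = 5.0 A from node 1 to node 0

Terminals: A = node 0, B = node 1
All resistors sit directly between nodes 0 and 1, so they are in parallel and share one voltage V; the full source current 5 A splits among them.
1/R_par = 1/50 + 1/30 = 0.05333 S  =>  R_par = 18.75 Ω
V = I × R_par = 5 × 18.75 = 93.75 V
I_R1 = V/R1 = 93.75/50 = 1.875 A

Final answer: 1.875 A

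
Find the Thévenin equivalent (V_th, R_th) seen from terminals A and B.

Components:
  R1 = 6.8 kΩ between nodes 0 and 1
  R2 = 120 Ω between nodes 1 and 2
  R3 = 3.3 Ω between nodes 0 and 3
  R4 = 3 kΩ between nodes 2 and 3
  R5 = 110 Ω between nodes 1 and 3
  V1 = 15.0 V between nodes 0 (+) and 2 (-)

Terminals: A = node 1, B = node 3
Step 1 — V_th is the open-circuit voltage V_A - V_B (nothing connected across the terminals).
Nodal analysis, taking node 2 as the 0 V reference.
Source V1 fixes V_0 = 15 V.
KCL at each unknown node (sum of currents leaving = 0; resistances in Ω):
  Node 1: (V_1 - 15)/6800 + (V_1 - 0)/120 + (V_1 - V_3)/110 = 0
  Node 3: (V_3 - 15)/3.3 + (V_3 - 0)/3000 + (V_3 - V_1)/110 = 0
Collecting terms (coefficients in siemens):
  0.01757·V_1 - 0.009091·V_3 = 0.002206
  0.3125·V_3 - 0.009091·V_1 = 4.545
Determinant D = (0.01757)(0.3125) - (-0.009091)(-0.009091) = 0.005408
V_1 = [(0.002206)(0.3125) - (-0.009091)(4.545)]/D = 7.769 V
V_3 = [(0.01757)(4.545) - (0.002206)(-0.009091)]/D = 14.77 V
V_th = V_1 - V_3 = 7.769 - 14.77 = -7.005 V
Step 2 — R_th: zero the source — replace V1 by a short circuit (node 2 merges into node 0) — and find the resistance seen between A (node 1) and B (node 3).
Reduce the network between node 1 (A) and node 3 (B) by series/parallel combination:
  Rp1 = R1 ‖ R2 (parallel, both between nodes 0 and 1) = 1/(1/6800 + 1/120) = 117.9 Ω
  Rp2 = R3 ‖ R4 (parallel, both between nodes 0 and 3) = 1/(1/3.3 + 1/3000) = 3.296 Ω
  Rs1 = Rp1 + Rp2 (series, joined only at node 0) = 117.9 + 3.296 = 121.2 Ω
  Rp3 = R5 ‖ Rs1 (parallel, both between nodes 1 and 3) = 1/(1/110 + 1/121.2) = 57.67 Ω
R_th = 57.67 Ω

Final answer: V_th = -7.005 V, R_th = 57.67 Ω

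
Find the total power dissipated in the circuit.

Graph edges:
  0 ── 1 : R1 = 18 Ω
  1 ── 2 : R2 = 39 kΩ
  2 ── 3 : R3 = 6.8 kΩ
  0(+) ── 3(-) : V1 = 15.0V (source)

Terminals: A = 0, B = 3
Nodal analysis, taking node 3 as the 0 V reference.
Source V1 fixes V_0 = 15 V.
KCL at each unknown node (sum of currents leaving = 0; resistances in Ω):
  Node 1: (V_1 - 15)/18 + (V_1 - V_2)/39000 = 0
  Node 2: (V_2 - V_1)/39000 + (V_2 - 0)/6800 = 0
Collecting terms (coefficients in siemens):
  0.05558·V_1 - 0.00002564·V_2 = 0.8333
  0.0001727·V_2 - 0.00002564·V_1 = 0
Determinant D = (0.05558)(0.0001727) - (-0.00002564)(-0.00002564) = 0.000009598
V_1 = [(0.8333)(0.0001727) - (-0.00002564)(0)]/D = 14.99 V
V_2 = [(0.05558)(0) - (0.8333)(-0.00002564)]/D = 2.226 V
Power in each resistor, P = (ΔV)²/R:
  P_R1 = (15 - 14.99)²/18 = 0.000001929 W
  P_R2 = (14.99 - 2.226)²/39000 = 0.00418 W
  P_R3 = (2.226 - 0)²/6800 = 0.0007288 W
P_total = P_R1 + P_R2 + P_R3 = 0.004911 W

Final answer: 0.004911 W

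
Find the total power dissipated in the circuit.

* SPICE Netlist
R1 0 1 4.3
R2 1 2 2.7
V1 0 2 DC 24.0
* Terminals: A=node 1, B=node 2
Nodal analysis, taking node 2 as the 0 V reference.
Source V1 fixes V_0 = 24 V.
KCL at each unknown node (sum of currents leaving = 0; resistances in Ω):
  Node 1: (V_1 - 24)/4.3 + (V_1 - 0)/2.7 = 0
Collecting terms: 0.6029 × V_1 = 5.581  =>  V_1 = 9.257 V
Power in each resistor, P = (ΔV)²/R:
  P_R1 = (24 - 9.257)²/4.3 = 50.55 W
  P_R2 = (9.257 - 0)²/2.7 = 31.74 W
P_total = P_R1 + P_R2 = 82.29 W

Final answer: 82.29 W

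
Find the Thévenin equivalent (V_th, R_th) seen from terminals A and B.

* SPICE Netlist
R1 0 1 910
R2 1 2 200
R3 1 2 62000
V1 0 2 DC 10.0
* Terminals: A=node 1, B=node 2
Step 1 — V_th is the open-circuit voltage V_A - V_B (nothing connected across the terminals).
Nodal analysis, taking node 2 as the 0 V reference.
Source V1 fixes V_0 = 10 V.
KCL at each unknown node (sum of currents leaving = 0; resistances in Ω):
  Node 1: (V_1 - 10)/910 + (V_1 - 0)/200 + (V_1 - 0)/62000 = 0
Collecting terms: 0.006115 × V_1 = 0.01099  =>  V_1 = 1.797 V
V_th = V_1 - V_2 = 1.797 - 0 = 1.797 V
Step 2 — R_th: zero the source — replace V1 by a short circuit (node 2 merges into node 0) — and find the resistance seen between A (node 1) and B (node 0).
Reduce the network between node 1 (A) and node 0 (B) by series/parallel combination:
  Rp1 = R1 ‖ R2 ‖ R3 (parallel, all between nodes 0 and 1) = 1/(1/910 + 1/200 + 1/62000) = 163.5 Ω
R_th = 163.5 Ω

Final answer: V_th = 1.797 V, R_th = 163.5 Ω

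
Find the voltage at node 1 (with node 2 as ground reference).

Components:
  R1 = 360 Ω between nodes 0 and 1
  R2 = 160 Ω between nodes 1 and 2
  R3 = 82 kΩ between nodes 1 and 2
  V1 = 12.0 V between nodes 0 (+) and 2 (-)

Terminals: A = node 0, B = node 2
Nodal analysis, taking node 2 as the 0 V reference.
Source V1 fixes V_0 = 12 V.
KCL at each unknown node (sum of currents leaving = 0; resistances in Ω):
  Node 1: (V_1 - 12)/360 + (V_1 - 0)/160 + (V_1 - 0)/82000 = 0
Collecting terms: 0.00904 × V_1 = 0.03333  =>  V_1 = 3.687 V
The requested potential is V_1 = 3.687 V.

Final answer: V_1 = 3.687 V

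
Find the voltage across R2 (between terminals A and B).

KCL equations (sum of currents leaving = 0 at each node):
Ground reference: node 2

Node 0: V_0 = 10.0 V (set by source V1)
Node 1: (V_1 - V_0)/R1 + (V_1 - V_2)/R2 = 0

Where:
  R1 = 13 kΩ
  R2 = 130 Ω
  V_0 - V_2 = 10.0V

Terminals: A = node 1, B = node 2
R1 and R2 are in series across V1 (node 0 → node 1 → node 2), and the output A–B is taken across R2, so this is a voltage divider.
Series current: I = V1/(R1 + R2) = 10/(13000 + 130) = 10/13130 = 0.0007616 A
V_R2 = I × R2 = V1 × R2/(R1 + R2) = 10 × 130/13130 = 0.09901 V

Final answer: 0.09901 V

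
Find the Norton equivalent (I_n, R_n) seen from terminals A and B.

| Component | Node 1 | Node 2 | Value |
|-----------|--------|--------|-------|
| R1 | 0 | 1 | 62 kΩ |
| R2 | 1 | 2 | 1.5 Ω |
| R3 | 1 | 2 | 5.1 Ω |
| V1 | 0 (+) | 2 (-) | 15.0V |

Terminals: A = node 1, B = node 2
Find the Thévenin equivalent first; then I_n = V_th/R_th and R_n = R_th.
Step 1 — V_th is the open-circuit voltage V_A - V_B (nothing connected across the terminals).
Nodal analysis, taking node 2 as the 0 V reference.
Source V1 fixes V_0 = 15 V.
KCL at each unknown node (sum of currents leaving = 0; resistances in Ω):
  Node 1: (V_1 - 15)/62000 + (V_1 - 0)/1.5 + (V_1 - 0)/5.1 = 0
Collecting terms: 0.8628 × V_1 = 0.0002419  =>  V_1 = 0.0002804 V
V_th = V_1 - V_2 = 0.0002804 - 0 = 0.0002804 V
Step 2 — R_th: zero the source — replace V1 by a short circuit (node 2 merges into node 0) — and find the resistance seen between A (node 1) and B (node 0).
Reduce the network between node 1 (A) and node 0 (B) by series/parallel combination:
  Rp1 = R1 ‖ R2 ‖ R3 (parallel, all between nodes 0 and 1) = 1/(1/62000 + 1/1.5 + 1/5.1) = 1.159 Ω
R_th = 1.159 Ω
I_n = V_th/R_th = 0.0002804/1.159 = 0.0002419 A, and R_n = R_th = 1.159 Ω

Final answer: I_n = 0.0002419 A, R_n = 1.159 Ω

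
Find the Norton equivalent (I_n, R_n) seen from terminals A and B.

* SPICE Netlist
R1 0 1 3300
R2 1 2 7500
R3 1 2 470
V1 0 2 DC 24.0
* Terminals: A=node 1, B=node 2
Find the Thévenin equivalent first; then I_n = V_th/R_th and R_n = R_th.
Step 1 — V_th is the open-circuit voltage V_A - V_B (nothing connected across the terminals).
Nodal analysis, taking node 2 as the 0 V reference.
Source V1 fixes V_0 = 24 V.
KCL at each unknown node (sum of currents leaving = 0; resistances in Ω):
  Node 1: (V_1 - 24)/3300 + (V_1 - 0)/7500 + (V_1 - 0)/470 = 0
Collecting terms: 0.002564 × V_1 = 0.007273  =>  V_1 = 2.836 V
V_th = V_1 - V_2 = 2.836 - 0 = 2.836 V
Step 2 — R_th: zero the source — replace V1 by a short circuit (node 2 merges into node 0) — and find the resistance seen between A (node 1) and B (node 0).
Reduce the network between node 1 (A) and node 0 (B) by series/parallel combination:
  Rp1 = R1 ‖ R2 ‖ R3 (parallel, all between nodes 0 and 1) = 1/(1/3300 + 1/7500 + 1/470) = 390 Ω
R_th = 390 Ω
I_n = V_th/R_th = 2.836/390 = 0.007273 A, and R_n = R_th = 390 Ω

Final answer: I_n = 0.007273 A, R_n = 390 Ω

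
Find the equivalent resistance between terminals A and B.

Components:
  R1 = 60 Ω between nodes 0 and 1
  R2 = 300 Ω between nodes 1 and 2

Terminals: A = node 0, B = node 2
Reduce the network between node 0 (A) and node 2 (B) by series/parallel combination:
  Rs1 = R1 + R2 (series, joined only at node 1) = 60 + 300 = 360 Ω
R_eq = 360 Ω

Final answer: 360 Ω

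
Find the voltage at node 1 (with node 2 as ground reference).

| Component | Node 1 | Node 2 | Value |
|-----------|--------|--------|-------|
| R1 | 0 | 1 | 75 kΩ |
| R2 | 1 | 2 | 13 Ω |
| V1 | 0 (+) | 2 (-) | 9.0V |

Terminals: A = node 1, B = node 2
Nodal analysis, taking node 2 as the 0 V reference.
Source V1 fixes V_0 = 9 V.
KCL at each unknown node (sum of currents leaving = 0; resistances in Ω):
  Node 1: (V_1 - 9)/75000 + (V_1 - 0)/13 = 0
Collecting terms: 0.07694 × V_1 = 0.00012  =>  V_1 = 0.00156 V
The requested potential is V_1 = 0.00156 V.

Final answer: V_1 = 0.00156 V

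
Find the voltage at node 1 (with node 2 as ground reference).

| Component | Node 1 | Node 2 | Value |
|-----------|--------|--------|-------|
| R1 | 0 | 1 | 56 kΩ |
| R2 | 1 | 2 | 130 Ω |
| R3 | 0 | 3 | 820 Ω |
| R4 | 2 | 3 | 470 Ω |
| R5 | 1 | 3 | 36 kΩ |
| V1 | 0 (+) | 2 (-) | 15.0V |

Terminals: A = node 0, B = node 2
Nodal analysis, taking node 2 as the 0 V reference.
Source V1 fixes V_0 = 15 V.
KCL at each unknown node (sum of currents leaving = 0; resistances in Ω):
  Node 1: (V_1 - 15)/56000 + (V_1 - 0)/130 + (V_1 - V_3)/36000 = 0
  Node 3: (V_3 - 15)/820 + (V_3 - 0)/470 + (V_3 - V_1)/36000 = 0
Collecting terms (coefficients in siemens):
  0.007738·V_1 - 0.00002778·V_3 = 0.0002679
  0.003375·V_3 - 0.00002778·V_1 = 0.01829
Determinant D = (0.007738)(0.003375) - (-0.00002778)(-0.00002778) = 0.00002611
V_1 = [(0.0002679)(0.003375) - (-0.00002778)(0.01829)]/D = 0.05407 V
V_3 = [(0.007738)(0.01829) - (0.0002679)(-0.00002778)]/D = 5.421 V
The requested potential is V_1 = 0.05407 V.

Final answer: V_1 = 0.05407 V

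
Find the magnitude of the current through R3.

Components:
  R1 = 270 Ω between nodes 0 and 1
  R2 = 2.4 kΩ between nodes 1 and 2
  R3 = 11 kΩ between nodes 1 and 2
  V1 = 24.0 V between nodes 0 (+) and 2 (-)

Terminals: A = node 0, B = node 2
Nodal analysis, taking node 2 as the 0 V reference.
Source V1 fixes V_0 = 24 V.
KCL at each unknown node (sum of currents leaving = 0; resistances in Ω):
  Node 1: (V_1 - 24)/270 + (V_1 - 0)/2400 + (V_1 - 0)/11000 = 0
Collecting terms: 0.004211 × V_1 = 0.08889  =>  V_1 = 21.11 V
I_R3 = (V_1 - V_2)/R3 = (21.11 - 0)/11000 = 0.001919 A
|I_R3| = 0.001919 A

Final answer: |I_R3| = 0.001919 A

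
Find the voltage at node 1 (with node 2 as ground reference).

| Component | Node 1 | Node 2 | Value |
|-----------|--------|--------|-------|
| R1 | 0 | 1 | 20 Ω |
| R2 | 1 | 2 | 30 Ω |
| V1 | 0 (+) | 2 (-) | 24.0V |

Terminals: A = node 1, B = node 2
Nodal analysis, taking node 2 as the 0 V reference.
Source V1 fixes V_0 = 24 V.
KCL at each unknown node (sum of currents leaving = 0; resistances in Ω):
  Node 1: (V_1 - 24)/20 + (V_1 - 0)/30 = 0
Collecting terms: 0.08333 × V_1 = 1.2  =>  V_1 = 14.4 V
The requested potential is V_1 = 14.4 V.

Final answer: V_1 = 14.4 V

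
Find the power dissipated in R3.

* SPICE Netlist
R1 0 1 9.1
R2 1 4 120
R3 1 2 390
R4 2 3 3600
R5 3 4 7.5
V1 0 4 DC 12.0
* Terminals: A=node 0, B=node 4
Nodal analysis, taking node 4 as the 0 V reference.
Source V1 fixes V_0 = 12 V.
KCL at each unknown node (sum of currents leaving = 0; resistances in Ω):
  Node 1: (V_1 - 12)/9.1 + (V_1 - 0)/120 + (V_1 - V_2)/390 = 0
  Node 2: (V_2 - V_1)/390 + (V_2 - V_3)/3600 = 0
  Node 3: (V_3 - V_2)/3600 + (V_3 - 0)/7.5 = 0
Collecting terms (coefficients in siemens):
  0.1208·V_1 - 0.002564·V_2 = 1.319
  0.002842·V_2 - 0.002564·V_1 - 0.0002778·V_3 = 0
  0.1336·V_3 - 0.0002778·V_2 = 0
Solving these 3 simultaneous equations (Gaussian elimination) gives:
  V_1 = 11.13 V, V_2 = 10.04 V, V_3 = 0.02088 V
I_R3 = (V_1 - V_2)/R3 = (11.13 - 10.04)/390 = 0.002784 A
P_R3 = I_R3² × R3 = (0.002784)² × 390 = 0.003024 W

Final answer: 0.003024 W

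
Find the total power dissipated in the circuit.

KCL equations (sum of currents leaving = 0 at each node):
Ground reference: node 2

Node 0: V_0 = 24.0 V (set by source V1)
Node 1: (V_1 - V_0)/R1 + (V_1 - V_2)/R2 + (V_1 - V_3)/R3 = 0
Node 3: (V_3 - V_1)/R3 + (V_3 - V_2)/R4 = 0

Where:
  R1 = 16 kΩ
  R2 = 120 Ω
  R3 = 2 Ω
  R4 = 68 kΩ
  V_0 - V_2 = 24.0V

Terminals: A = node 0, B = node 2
Nodal analysis, taking node 2 as the 0 V reference.
Source V1 fixes V_0 = 24 V.
KCL at each unknown node (sum of currents leaving = 0; resistances in Ω):
  Node 1: (V_1 - 24)/16000 + (V_1 - 0)/120 + (V_1 - V_3)/2 = 0
  Node 3: (V_3 - V_1)/2 + (V_3 - 0)/68000 = 0
Collecting terms (coefficients in siemens):
  0.5084·V_1 - 0.5·V_3 = 0.0015
  0.5·V_3 - 0.5·V_1 = 0
Determinant D = (0.5084)(0.5) - (-0.5)(-0.5) = 0.004205
V_1 = [(0.0015)(0.5) - (-0.5)(0)]/D = 0.1783 V
V_3 = [(0.5084)(0) - (0.0015)(-0.5)]/D = 0.1783 V
Power in each resistor, P = (ΔV)²/R:
  P_R1 = (24 - 0.1783)²/16000 = 0.03547 W
  P_R2 = (0.1783 - 0)²/120 = 0.0002651 W
  P_R3 = (0.1783 - 0.1783)²/2 = 0.00000000001376 W
  P_R4 = (0 - 0.1783)²/68000 = 0.0000004677 W
P_total = P_R1 + P_R2 + P_R3 + P_R4 = 0.03573 W

Final answer: 0.03573 W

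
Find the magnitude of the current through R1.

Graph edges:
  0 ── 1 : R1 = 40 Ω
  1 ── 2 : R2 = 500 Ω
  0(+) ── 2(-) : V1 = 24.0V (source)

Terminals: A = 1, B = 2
Nodal analysis, taking node 2 as the 0 V reference.
Source V1 fixes V_0 = 24 V.
KCL at each unknown node (sum of currents leaving = 0; resistances in Ω):
  Node 1: (V_1 - 24)/40 + (V_1 - 0)/500 = 0
Collecting terms: 0.027 × V_1 = 0.6  =>  V_1 = 22.22 V
I_R1 = (V_0 - V_1)/R1 = (24 - 22.22)/40 = 0.04444 A
|I_R1| = 0.04444 A

Final answer: |I_R1| = 0.04444 A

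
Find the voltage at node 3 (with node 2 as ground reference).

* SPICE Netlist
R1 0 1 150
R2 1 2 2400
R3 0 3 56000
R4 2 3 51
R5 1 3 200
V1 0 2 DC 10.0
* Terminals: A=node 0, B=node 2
Nodal analysis, taking node 2 as the 0 V reference.
Source V1 fixes V_0 = 10 V.
KCL at each unknown node (sum of currents leaving = 0; resistances in Ω):
  Node 1: (V_1 - 10)/150 + (V_1 - 0)/2400 + (V_1 - V_3)/200 = 0
  Node 3: (V_3 - 10)/56000 + (V_3 - 0)/51 + (V_3 - V_1)/200 = 0
Collecting terms (coefficients in siemens):
  0.01208·V_1 - 0.005·V_3 = 0.06667
  0.02463·V_3 - 0.005·V_1 = 0.0001786
Determinant D = (0.01208)(0.02463) - (-0.005)(-0.005) = 0.0002726
V_1 = [(0.06667)(0.02463) - (-0.005)(0.0001786)]/D = 6.027 V
V_3 = [(0.01208)(0.0001786) - (0.06667)(-0.005)]/D = 1.231 V
The requested potential is V_3 = 1.231 V.

Final answer: V_3 = 1.231 V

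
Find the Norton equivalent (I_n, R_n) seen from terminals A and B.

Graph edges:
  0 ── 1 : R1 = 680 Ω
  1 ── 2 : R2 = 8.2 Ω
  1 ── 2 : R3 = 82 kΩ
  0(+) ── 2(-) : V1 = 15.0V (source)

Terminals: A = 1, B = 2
Find the Thévenin equivalent first; then I_n = V_th/R_th and R_n = R_th.
Step 1 — V_th is the open-circuit voltage V_A - V_B (nothing connected across the terminals).
Nodal analysis, taking node 2 as the 0 V reference.
Source V1 fixes V_0 = 15 V.
KCL at each unknown node (sum of currents leaving = 0; resistances in Ω):
  Node 1: (V_1 - 15)/680 + (V_1 - 0)/8.2 + (V_1 - 0)/82000 = 0
Collecting terms: 0.1234 × V_1 = 0.02206  =>  V_1 = 0.1787 V
V_th = V_1 - V_2 = 0.1787 - 0 = 0.1787 V
Step 2 — R_th: zero the source — replace V1 by a short circuit (node 2 merges into node 0) — and find the resistance seen between A (node 1) and B (node 0).
Reduce the network between node 1 (A) and node 0 (B) by series/parallel combination:
  Rp1 = R1 ‖ R2 ‖ R3 (parallel, all between nodes 0 and 1) = 1/(1/680 + 1/8.2 + 1/82000) = 8.101 Ω
R_th = 8.101 Ω
I_n = V_th/R_th = 0.1787/8.101 = 0.02206 A, and R_n = R_th = 8.101 Ω

Final answer: I_n = 0.02206 A, R_n = 8.101 Ω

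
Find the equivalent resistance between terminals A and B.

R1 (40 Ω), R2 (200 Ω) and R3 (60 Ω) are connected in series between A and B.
Reduce the network between node 0 (A) and node 3 (B) by series/parallel combination:
  Rs1 = R1 + R2 (series, joined only at node 1) = 40 + 200 = 240 Ω
  Rs2 = R3 + Rs1 (series, joined only at node 2) = 60 + 240 = 300 Ω
R_eq = 300 Ω

Final answer: 300 Ω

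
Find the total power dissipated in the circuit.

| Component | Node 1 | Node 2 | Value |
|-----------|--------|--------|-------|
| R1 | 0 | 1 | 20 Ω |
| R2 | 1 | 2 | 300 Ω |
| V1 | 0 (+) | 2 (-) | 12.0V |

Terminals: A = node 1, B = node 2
Nodal analysis, taking node 2 as the 0 V reference.
Source V1 fixes V_0 = 12 V.
KCL at each unknown node (sum of currents leaving = 0; resistances in Ω):
  Node 1: (V_1 - 12)/20 + (V_1 - 0)/300 = 0
Collecting terms: 0.05333 × V_1 = 0.6  =>  V_1 = 11.25 V
Power in each resistor, P = (ΔV)²/R:
  P_R1 = (12 - 11.25)²/20 = 0.02813 W
  P_R2 = (11.25 - 0)²/300 = 0.4219 W
P_total = P_R1 + P_R2 = 0.45 W

Final answer: 0.45 W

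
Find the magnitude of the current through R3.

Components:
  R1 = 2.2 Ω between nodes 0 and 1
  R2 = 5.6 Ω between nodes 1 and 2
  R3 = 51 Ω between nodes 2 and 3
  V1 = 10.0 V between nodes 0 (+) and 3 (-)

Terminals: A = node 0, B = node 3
Nodal analysis, taking node 3 as the 0 V reference.
Source V1 fixes V_0 = 10 V.
KCL at each unknown node (sum of currents leaving = 0; resistances in Ω):
  Node 1: (V_1 - 10)/2.2 + (V_1 - V_2)/5.6 = 0
  Node 2: (V_2 - V_1)/5.6 + (V_2 - 0)/51 = 0
Collecting terms (coefficients in siemens):
  0.6331·V_1 - 0.1786·V_2 = 4.545
  0.1982·V_2 - 0.1786·V_1 = 0
Determinant D = (0.6331)(0.1982) - (-0.1786)(-0.1786) = 0.09358
V_1 = [(4.545)(0.1982) - (-0.1786)(0)]/D = 9.626 V
V_2 = [(0.6331)(0) - (4.545)(-0.1786)]/D = 8.673 V
I_R3 = (V_2 - V_3)/R3 = (8.673 - 0)/51 = 0.1701 A
|I_R3| = 0.1701 A

Final answer: |I_R3| = 0.1701 A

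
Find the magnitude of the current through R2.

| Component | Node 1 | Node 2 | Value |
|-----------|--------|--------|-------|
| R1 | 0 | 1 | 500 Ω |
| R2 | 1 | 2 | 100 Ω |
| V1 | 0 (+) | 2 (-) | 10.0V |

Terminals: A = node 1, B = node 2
Nodal analysis, taking node 2 as the 0 V reference.
Source V1 fixes V_0 = 10 V.
KCL at each unknown node (sum of currents leaving = 0; resistances in Ω):
  Node 1: (V_1 - 10)/500 + (V_1 - 0)/100 = 0
Collecting terms: 0.012 × V_1 = 0.02  =>  V_1 = 1.667 V
I_R2 = (V_1 - V_2)/R2 = (1.667 - 0)/100 = 0.01667 A
|I_R2| = 0.01667 A

Final answer: |I_R2| = 0.01667 A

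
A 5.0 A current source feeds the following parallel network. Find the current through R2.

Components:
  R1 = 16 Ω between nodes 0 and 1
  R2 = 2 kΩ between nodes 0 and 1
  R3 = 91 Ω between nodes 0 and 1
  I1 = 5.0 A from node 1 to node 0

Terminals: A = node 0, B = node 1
All resistors sit directly between nodes 0 and 1, so they are in parallel and share one voltage V; the full source current 5 A splits among them.
1/R_par = 1/16 + 1/2000 + 1/91 = 0.07399 S  =>  R_par = 13.52 Ω
V = I × R_par = 5 × 13.52 = 67.58 V
I_R2 = V/R2 = 67.58/2000 = 0.03379 A

Final answer: 0.03379 A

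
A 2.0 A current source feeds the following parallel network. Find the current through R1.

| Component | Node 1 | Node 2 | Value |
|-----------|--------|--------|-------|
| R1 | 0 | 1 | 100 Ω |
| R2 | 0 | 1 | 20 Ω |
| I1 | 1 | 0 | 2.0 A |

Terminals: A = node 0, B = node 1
All resistors sit directly between nodes 0 and 1, so they are in parallel and share one voltage V; the full source current 2 A splits among them.
1/R_par = 1/100 + 1/20 = 0.06 S  =>  R_par = 16.67 Ω
V = I × R_par = 2 × 16.67 = 33.33 V
I_R1 = V/R1 = 33.33/100 = 0.3333 A

Final answer: 0.3333 A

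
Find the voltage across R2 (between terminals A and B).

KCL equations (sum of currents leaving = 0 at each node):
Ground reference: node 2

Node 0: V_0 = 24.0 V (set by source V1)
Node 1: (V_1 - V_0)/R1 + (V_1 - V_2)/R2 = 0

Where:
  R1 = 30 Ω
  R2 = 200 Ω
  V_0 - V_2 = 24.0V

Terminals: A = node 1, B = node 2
R1 and R2 are in series across V1 (node 0 → node 1 → node 2), and the output A–B is taken across R2, so this is a voltage divider.
Series current: I = V1/(R1 + R2) = 24/(30 + 200) = 24/230 = 0.1043 A
V_R2 = I × R2 = V1 × R2/(R1 + R2) = 24 × 200/230 = 20.87 V

Final answer: 20.87 V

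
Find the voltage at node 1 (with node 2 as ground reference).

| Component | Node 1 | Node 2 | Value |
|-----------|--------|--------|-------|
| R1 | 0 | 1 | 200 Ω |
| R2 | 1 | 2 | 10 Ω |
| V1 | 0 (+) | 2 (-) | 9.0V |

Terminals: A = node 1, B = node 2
Nodal analysis, taking node 2 as the 0 V reference.
Source V1 fixes V_0 = 9 V.
KCL at each unknown node (sum of currents leaving = 0; resistances in Ω):
  Node 1: (V_1 - 9)/200 + (V_1 - 0)/10 = 0
Collecting terms: 0.105 × V_1 = 0.045  =>  V_1 = 0.4286 V
The requested potential is V_1 = 0.4286 V.

Final answer: V_1 = 0.4286 V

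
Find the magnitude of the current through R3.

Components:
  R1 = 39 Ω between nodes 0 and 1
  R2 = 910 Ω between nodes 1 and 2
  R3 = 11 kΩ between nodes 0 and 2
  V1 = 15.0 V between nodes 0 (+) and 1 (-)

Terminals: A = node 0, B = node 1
Nodal analysis, taking node 1 as the 0 V reference.
Source V1 fixes V_0 = 15 V.
KCL at each unknown node (sum of currents leaving = 0; resistances in Ω):
  Node 2: (V_2 - 0)/910 + (V_2 - 15)/11000 = 0
Collecting terms: 0.00119 × V_2 = 0.001364  =>  V_2 = 1.146 V
I_R3 = (V_0 - V_2)/R3 = (15 - 1.146)/11000 = 0.001259 A
|I_R3| = 0.001259 A

Final answer: |I_R3| = 0.001259 A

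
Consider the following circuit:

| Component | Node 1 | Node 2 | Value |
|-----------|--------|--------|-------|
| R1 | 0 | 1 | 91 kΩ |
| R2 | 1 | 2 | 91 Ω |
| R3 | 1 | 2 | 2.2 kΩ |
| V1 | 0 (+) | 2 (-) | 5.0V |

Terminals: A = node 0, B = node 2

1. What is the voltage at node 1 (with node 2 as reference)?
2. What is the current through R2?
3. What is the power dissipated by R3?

Nodal analysis, taking node 2 as the 0 V reference.
Source V1 fixes V_0 = 5 V.
KCL at each unknown node (sum of currents leaving = 0; resistances in Ω):
  Node 1: (V_1 - 5)/91000 + (V_1 - 0)/91 + (V_1 - 0)/2200 = 0
Collecting terms: 0.01145 × V_1 = 0.00005495  =>  V_1 = 0.004797 V
Part 1:
  Read off the nodal solution: V_1 = 0.004797 V
Part 2:
  I_R2 = (V_1 - V_2)/R2 = (0.004797 - 0)/91 = 0.00005271 A
  Magnitude: I_R2 = 0.00005271 A
Part 3:
  I_R3 = (V_1 - V_2)/R3 = (0.004797 - 0)/2200 = 0.00000218 A
  P_R3 = I_R3² × R3 = (0.00000218)² × 2200 = 0.00000001046 W

Final answers:
1. V_1 = 0.004797 V
2. I_R2 = 5.271e-05 A
3. P_R3 = 1.046e-08 W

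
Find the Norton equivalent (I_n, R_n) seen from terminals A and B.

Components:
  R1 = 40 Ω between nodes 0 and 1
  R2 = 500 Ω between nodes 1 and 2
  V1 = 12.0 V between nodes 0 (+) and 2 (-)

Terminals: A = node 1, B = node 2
Find the Thévenin equivalent first; then I_n = V_th/R_th and R_n = R_th.
Step 1 — V_th is the open-circuit voltage V_A - V_B (nothing connected across the terminals).
Nodal analysis, taking node 2 as the 0 V reference.
Source V1 fixes V_0 = 12 V.
KCL at each unknown node (sum of currents leaving = 0; resistances in Ω):
  Node 1: (V_1 - 12)/40 + (V_1 - 0)/500 = 0
Collecting terms: 0.027 × V_1 = 0.3  =>  V_1 = 11.11 V
V_th = V_1 - V_2 = 11.11 - 0 = 11.11 V
Step 2 — R_th: zero the source — replace V1 by a short circuit (node 2 merges into node 0) — and find the resistance seen between A (node 1) and B (node 0).
Reduce the network between node 1 (A) and node 0 (B) by series/parallel combination:
  Rp1 = R1 ‖ R2 (parallel, both between nodes 0 and 1) = 1/(1/40 + 1/500) = 37.04 Ω
R_th = 37.04 Ω
I_n = V_th/R_th = 11.11/37.04 = 0.3 A, and R_n = R_th = 37.04 Ω

Final answer: I_n = 0.3 A, R_n = 37.04 Ω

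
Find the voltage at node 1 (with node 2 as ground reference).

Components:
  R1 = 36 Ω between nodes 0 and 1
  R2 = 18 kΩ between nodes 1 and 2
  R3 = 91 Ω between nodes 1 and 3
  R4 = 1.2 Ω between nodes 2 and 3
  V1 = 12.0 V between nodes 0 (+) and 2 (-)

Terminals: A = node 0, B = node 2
Nodal analysis, taking node 2 as the 0 V reference.
Source V1 fixes V_0 = 12 V.
KCL at each unknown node (sum of currents leaving = 0; resistances in Ω):
  Node 1: (V_1 - 12)/36 + (V_1 - 0)/18000 + (V_1 - V_3)/91 = 0
  Node 3: (V_3 - V_1)/91 + (V_3 - 0)/1.2 = 0
Collecting terms (coefficients in siemens):
  0.03882·V_1 - 0.01099·V_3 = 0.3333
  0.8443·V_3 - 0.01099·V_1 = 0
Determinant D = (0.03882)(0.8443) - (-0.01099)(-0.01099) = 0.03266
V_1 = [(0.3333)(0.8443) - (-0.01099)(0)]/D = 8.618 V
V_3 = [(0.03882)(0) - (0.3333)(-0.01099)]/D = 0.1122 V
The requested potential is V_1 = 8.618 V.

Final answer: V_1 = 8.618 V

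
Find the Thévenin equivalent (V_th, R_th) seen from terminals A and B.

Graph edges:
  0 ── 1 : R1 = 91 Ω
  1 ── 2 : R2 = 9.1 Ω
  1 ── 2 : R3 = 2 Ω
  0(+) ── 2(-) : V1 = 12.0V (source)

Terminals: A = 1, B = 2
Step 1 — V_th is the open-circuit voltage V_A - V_B (nothing connected across the terminals).
Nodal analysis, taking node 2 as the 0 V reference.
Source V1 fixes V_0 = 12 V.
KCL at each unknown node (sum of currents leaving = 0; resistances in Ω):
  Node 1: (V_1 - 12)/91 + (V_1 - 0)/9.1 + (V_1 - 0)/2 = 0
Collecting terms: 0.6209 × V_1 = 0.1319  =>  V_1 = 0.2124 V
V_th = V_1 - V_2 = 0.2124 - 0 = 0.2124 V
Step 2 — R_th: zero the source — replace V1 by a short circuit (node 2 merges into node 0) — and find the resistance seen between A (node 1) and B (node 0).
Reduce the network between node 1 (A) and node 0 (B) by series/parallel combination:
  Rp1 = R1 ‖ R2 ‖ R3 (parallel, all between nodes 0 and 1) = 1/(1/91 + 1/9.1 + 1/2) = 1.611 Ω
R_th = 1.611 Ω

Final answer: V_th = 0.2124 V, R_th = 1.611 Ω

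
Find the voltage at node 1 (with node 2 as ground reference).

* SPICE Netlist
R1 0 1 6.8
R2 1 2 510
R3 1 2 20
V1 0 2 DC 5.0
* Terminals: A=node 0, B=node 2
Nodal analysis, taking node 2 as the 0 V reference.
Source V1 fixes V_0 = 5 V.
KCL at each unknown node (sum of currents leaving = 0; resistances in Ω):
  Node 1: (V_1 - 5)/6.8 + (V_1 - 0)/510 + (V_1 - 0)/20 = 0
Collecting terms: 0.199 × V_1 = 0.7353  =>  V_1 = 3.695 V
The requested potential is V_1 = 3.695 V.

Final answer: V_1 = 3.695 V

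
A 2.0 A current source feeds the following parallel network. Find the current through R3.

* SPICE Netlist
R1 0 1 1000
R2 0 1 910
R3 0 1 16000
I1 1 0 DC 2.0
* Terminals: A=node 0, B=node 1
All resistors sit directly between nodes 0 and 1, so they are in parallel and share one voltage V; the full source current 2 A splits among them.
1/R_par = 1/1000 + 1/910 + 1/16000 = 0.002161 S  =>  R_par = 462.7 Ω
V = I × R_par = 2 × 462.7 = 925.3 V
I_R3 = V/R3 = 925.3/16000 = 0.05783 A

Final answer: 0.05783 A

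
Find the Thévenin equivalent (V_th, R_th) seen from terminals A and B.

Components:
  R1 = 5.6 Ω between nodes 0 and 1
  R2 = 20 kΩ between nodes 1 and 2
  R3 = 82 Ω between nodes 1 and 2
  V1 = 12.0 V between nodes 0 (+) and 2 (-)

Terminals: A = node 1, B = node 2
Step 1 — V_th is the open-circuit voltage V_A - V_B (nothing connected across the terminals).
Nodal analysis, taking node 2 as the 0 V reference.
Source V1 fixes V_0 = 12 V.
KCL at each unknown node (sum of currents leaving = 0; resistances in Ω):
  Node 1: (V_1 - 12)/5.6 + (V_1 - 0)/20000 + (V_1 - 0)/82 = 0
Collecting terms: 0.1908 × V_1 = 2.143  =>  V_1 = 11.23 V
V_th = V_1 - V_2 = 11.23 - 0 = 11.23 V
Step 2 — R_th: zero the source — replace V1 by a short circuit (node 2 merges into node 0) — and find the resistance seen between A (node 1) and B (node 0).
Reduce the network between node 1 (A) and node 0 (B) by series/parallel combination:
  Rp1 = R1 ‖ R2 ‖ R3 (parallel, all between nodes 0 and 1) = 1/(1/5.6 + 1/20000 + 1/82) = 5.241 Ω
R_th = 5.241 Ω

Final answer: V_th = 11.23 V, R_th = 5.241 Ω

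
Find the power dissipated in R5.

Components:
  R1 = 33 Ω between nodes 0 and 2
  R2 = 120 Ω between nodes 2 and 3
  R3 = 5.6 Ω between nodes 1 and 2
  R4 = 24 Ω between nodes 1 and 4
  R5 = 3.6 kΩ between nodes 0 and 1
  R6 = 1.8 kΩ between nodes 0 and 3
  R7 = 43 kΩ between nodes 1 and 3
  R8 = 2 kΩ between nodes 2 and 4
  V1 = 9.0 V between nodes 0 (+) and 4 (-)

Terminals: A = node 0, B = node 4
Nodal analysis, taking node 4 as the 0 V reference.
Source V1 fixes V_0 = 9 V.
KCL at each unknown node (sum of currents leaving = 0; resistances in Ω):
  Node 1: (V_1 - V_2)/5.6 + (V_1 - 0)/24 + (V_1 - 9)/3600 + (V_1 - V_3)/43000 = 0
  Node 2: (V_2 - 9)/33 + (V_2 - V_3)/120 + (V_2 - V_1)/5.6 + (V_2 - 0)/2000 = 0
  Node 3: (V_3 - V_2)/120 + (V_3 - 9)/1800 + (V_3 - V_1)/43000 = 0
Collecting terms (coefficients in siemens):
  0.2205·V_1 - 0.1786·V_2 - 0.00002326·V_3 = 0.0025
  0.2177·V_2 - 0.1786·V_1 - 0.008333·V_3 = 0.2727
  0.008912·V_3 - 0.00002326·V_1 - 0.008333·V_2 = 0.005
Solving these 3 simultaneous equations (Gaussian elimination) gives:
  V_1 = 3.477 V, V_2 = 4.28 V, V_3 = 4.572 V
I_R5 = (V_0 - V_1)/R5 = (9 - 3.477)/3600 = 0.001534 A
P_R5 = I_R5² × R5 = (0.001534)² × 3600 = 0.008472 W

Final answer: 0.008472 W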